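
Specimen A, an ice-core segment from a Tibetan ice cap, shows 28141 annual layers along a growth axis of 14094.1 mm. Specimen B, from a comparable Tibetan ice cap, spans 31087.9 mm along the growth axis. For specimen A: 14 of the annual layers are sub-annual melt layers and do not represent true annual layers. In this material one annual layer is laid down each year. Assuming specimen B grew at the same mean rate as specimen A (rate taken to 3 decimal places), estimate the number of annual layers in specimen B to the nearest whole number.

62052 annual layers

Specimen A: after corrections the count is 28141 − 14 = 28127 annual layers.
A: Extension rate ≈ 14094.1 / 28127 = 0.501 mm/year.
B spans 31087.9 / 0.501 = 62051.70 years ≈ 62052 annual layers.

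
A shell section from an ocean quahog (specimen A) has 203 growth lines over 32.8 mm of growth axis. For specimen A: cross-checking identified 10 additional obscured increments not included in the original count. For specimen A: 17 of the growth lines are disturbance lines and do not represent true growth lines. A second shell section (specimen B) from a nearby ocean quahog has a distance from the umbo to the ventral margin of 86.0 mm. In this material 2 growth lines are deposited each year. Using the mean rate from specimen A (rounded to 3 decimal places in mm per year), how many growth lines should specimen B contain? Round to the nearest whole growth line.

Specimen A: true growth line count = 203 − 17 + 10 = 196.
Specimen A: dividing by 2 growth lines per year: 196 / 2 = 98 years.
A: Mean rate = 32.8 mm / 98 years ≈ 0.335 mm per year.
B spans 86.0 / 0.335 = 256.72 years; at 2 growth lines per year that is 256.72 × 2 ≈ 513 growth lines.

513 growth lines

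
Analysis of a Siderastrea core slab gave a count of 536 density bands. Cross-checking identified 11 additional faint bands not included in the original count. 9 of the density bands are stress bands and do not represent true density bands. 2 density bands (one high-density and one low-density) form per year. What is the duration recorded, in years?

Correcting the raw count gives 536 − 9 + 11 = 538 true density bands.
With 2 density bands per year, 538 / 2 = 269 years.

269 years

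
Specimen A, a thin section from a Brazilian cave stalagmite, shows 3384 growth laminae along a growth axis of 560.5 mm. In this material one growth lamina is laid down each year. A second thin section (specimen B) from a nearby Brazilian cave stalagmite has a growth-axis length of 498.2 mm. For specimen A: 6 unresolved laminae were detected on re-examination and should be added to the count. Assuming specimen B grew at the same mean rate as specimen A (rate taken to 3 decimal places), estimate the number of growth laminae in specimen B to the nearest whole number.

Specimen A: adjusted count: 3384 + 6 = 3390 growth laminae.
A: 560.5 mm over 3390 years gives 560.5 / 3390 ≈ 0.165 mm/yr.
B spans 498.2 / 0.165 = 3019.39 years ≈ 3019 growth laminae.

3019 growth laminae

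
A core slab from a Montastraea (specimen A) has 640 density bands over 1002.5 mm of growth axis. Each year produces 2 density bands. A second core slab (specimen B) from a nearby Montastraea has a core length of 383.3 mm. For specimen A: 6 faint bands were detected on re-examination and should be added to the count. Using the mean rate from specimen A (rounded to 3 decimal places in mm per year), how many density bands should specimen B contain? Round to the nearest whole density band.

247 density bands

Specimen A: correcting the raw count gives 640 + 6 = 646 true density bands.
Specimen A: with 2 density bands per year, 646 / 2 = 323 years.
A: 1002.5 mm over 323 years gives 1002.5 / 323 ≈ 3.104 mm/yr.
For B, 383.3 / 3.104 = 123.49 years; at 2 density bands per year that is 123.49 × 2 ≈ 247 density bands.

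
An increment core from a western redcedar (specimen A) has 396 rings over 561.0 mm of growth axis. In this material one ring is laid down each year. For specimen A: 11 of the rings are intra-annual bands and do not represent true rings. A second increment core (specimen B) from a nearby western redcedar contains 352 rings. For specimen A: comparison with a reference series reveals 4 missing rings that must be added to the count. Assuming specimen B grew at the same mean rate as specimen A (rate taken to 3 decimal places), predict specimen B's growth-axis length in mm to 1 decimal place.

Specimen A: true ring count = 396 − 11 + 4 = 389.
A: Mean rate = 561.0 mm / 389 years ≈ 1.442 mm/year.
Length of B = 1.442 × 352 = 507.6 mm.

507.6 mm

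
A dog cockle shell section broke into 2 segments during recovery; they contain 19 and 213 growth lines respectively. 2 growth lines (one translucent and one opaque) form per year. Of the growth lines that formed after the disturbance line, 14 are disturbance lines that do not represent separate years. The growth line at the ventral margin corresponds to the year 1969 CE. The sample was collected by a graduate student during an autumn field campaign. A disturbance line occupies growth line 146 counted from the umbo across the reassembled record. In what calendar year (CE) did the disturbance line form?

1933 CE

Total growth lines = 19 + 213 = 232.
The disturbance line sits at growth line 146 from the umbo, so 232 − 146 = 86 growth lines formed after it.
Removing the 14 false growth lines leaves 86 − 14 = 72 true growth lines beyond the disturbance line.
72 growth lines at 2 per year is 72 / 2 = 36 years.
1969 − 36 = 1933 CE.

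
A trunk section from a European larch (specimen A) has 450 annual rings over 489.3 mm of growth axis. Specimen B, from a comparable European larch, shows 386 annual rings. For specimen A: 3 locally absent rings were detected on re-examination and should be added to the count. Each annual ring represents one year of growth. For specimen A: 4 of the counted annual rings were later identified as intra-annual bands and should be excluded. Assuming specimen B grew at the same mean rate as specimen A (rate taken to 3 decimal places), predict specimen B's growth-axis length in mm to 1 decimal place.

420.7 mm

Specimen A: adjusted count: 450 − 4 + 3 = 449 annual rings.
A: Extension rate ≈ 489.3 / 449 = 1.090 mm/yr.
B's length ≈ 1.090 × 386 = 420.7 mm.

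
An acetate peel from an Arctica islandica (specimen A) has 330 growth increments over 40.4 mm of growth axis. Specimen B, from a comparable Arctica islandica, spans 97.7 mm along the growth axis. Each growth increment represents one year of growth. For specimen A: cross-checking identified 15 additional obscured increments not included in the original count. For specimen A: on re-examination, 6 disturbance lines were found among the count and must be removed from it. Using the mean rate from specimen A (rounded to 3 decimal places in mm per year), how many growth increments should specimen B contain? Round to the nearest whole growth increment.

Specimen A: adjusted count: 330 − 6 + 15 = 339 growth increments.
A: Mean rate = 40.4 mm / 339 years ≈ 0.119 mm/year.
Specimen B: 97.7 mm / 0.119 mm per year = 821.01 years ≈ 821 growth increments.

821 growth increments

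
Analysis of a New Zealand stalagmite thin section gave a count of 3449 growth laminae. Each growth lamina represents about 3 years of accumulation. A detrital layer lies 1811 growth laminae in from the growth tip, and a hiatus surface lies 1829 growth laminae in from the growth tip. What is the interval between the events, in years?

The two markers are separated by 1829 − 1811 = 18 growth laminae.
Multiplying by 3 years per growth lamina: 18 × 3 = 54 years.

54 yr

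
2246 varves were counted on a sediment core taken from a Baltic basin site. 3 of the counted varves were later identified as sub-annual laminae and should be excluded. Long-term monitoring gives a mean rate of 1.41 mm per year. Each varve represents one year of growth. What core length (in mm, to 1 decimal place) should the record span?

3162.6 mm

Adjusted count: 2246 − 3 = 2243 varves.
2243 years at 1.41 mm/year gives 1.41 × 2243 = 3162.6 mm.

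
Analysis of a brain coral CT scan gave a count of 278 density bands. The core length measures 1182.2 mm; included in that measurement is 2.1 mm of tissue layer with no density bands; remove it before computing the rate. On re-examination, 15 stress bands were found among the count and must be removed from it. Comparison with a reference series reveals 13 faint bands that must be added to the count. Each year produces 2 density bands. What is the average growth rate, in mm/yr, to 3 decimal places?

8.551 mm/yr

True density band count = 278 − 15 + 13 = 276.
Dividing by 2 density bands per year: 276 / 2 = 138 years.
Net length = 1182.2 − 2.1 = 1180.1 mm.
1180.1 mm over 138 years gives 1180.1 / 138 ≈ 8.551 mm/yr.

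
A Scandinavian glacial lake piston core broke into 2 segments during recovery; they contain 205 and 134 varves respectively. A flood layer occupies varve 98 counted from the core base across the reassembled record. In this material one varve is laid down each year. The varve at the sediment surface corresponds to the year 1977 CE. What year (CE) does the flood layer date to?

Total varves = 205 + 134 = 339.
Between varve 98 and the sediment surface there are 339 − 98 = 241 varves.
1977 − 241 = 1736 CE.

1736 CE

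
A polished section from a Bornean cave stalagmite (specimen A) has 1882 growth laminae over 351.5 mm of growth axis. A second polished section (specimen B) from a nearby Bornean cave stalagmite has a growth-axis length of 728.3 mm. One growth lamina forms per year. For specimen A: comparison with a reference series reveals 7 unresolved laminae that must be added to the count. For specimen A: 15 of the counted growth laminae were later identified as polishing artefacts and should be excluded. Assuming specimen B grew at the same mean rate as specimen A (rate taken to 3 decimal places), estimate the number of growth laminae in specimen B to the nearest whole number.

Specimen A: after corrections the count is 1882 − 15 + 7 = 1874 growth laminae.
A: Mean rate = 351.5 mm / 1874 years ≈ 0.188 mm/yr.
For B, 728.3 / 0.188 = 3873.94 years ≈ 3874 growth laminae.

3874 growth laminae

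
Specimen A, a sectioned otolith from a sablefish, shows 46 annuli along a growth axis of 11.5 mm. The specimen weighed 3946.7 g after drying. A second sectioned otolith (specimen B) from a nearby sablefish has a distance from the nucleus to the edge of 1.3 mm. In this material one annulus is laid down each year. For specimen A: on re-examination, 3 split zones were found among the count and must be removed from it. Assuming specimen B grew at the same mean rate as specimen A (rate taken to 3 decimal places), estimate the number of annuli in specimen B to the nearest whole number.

Specimen A: correcting the raw count gives 46 − 3 = 43 true annuli.
A: 11.5 mm over 43 years gives 11.5 / 43 ≈ 0.267 mm per year.
B spans 1.3 / 0.267 = 4.87 years ≈ 5 annuli.

5 annuli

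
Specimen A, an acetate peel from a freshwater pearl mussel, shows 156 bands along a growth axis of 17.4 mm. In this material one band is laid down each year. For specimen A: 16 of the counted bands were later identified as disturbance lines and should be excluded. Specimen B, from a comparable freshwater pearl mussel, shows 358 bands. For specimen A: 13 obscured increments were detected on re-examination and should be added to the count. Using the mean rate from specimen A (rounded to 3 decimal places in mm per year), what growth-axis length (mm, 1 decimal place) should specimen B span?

40.8 mm

Specimen A: correcting the raw count gives 156 − 16 + 13 = 153 true bands.
A: 17.4 mm over 153 years gives 17.4 / 153 ≈ 0.114 mm/yr.
Length of B = 0.114 × 358 = 40.8 mm.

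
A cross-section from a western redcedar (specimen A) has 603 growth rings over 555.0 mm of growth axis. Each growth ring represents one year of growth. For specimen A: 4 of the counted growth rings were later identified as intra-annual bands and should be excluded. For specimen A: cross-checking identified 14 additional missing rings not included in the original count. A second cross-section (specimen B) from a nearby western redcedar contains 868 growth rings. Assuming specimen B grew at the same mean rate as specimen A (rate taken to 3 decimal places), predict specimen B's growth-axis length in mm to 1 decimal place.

Specimen A: correcting the raw count gives 603 − 4 + 14 = 613 true growth rings.
A: Mean rate = 555.0 mm / 613 years ≈ 0.905 mm/yr.
For B, 0.905 mm/year × 868 years = 785.5 mm.

785.5 mm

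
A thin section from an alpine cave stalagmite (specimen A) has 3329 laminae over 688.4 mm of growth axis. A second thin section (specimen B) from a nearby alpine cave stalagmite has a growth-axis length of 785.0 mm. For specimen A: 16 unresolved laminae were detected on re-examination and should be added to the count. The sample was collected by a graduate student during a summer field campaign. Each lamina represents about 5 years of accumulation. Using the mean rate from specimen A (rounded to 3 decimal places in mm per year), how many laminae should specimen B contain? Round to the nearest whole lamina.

3829 laminae

Specimen A: after corrections the count is 3329 + 16 = 3345 laminae.
Specimen A: 3345 laminae at 5 years each span 3345 × 5 = 16725 years.
A: 688.4 mm over 16725 years gives 688.4 / 16725 ≈ 0.041 mm/year.
For B, 785.0 / 0.041 = 19146.34 years; at 5 years per lamina that is 19146.34 / 5 ≈ 3829 laminae.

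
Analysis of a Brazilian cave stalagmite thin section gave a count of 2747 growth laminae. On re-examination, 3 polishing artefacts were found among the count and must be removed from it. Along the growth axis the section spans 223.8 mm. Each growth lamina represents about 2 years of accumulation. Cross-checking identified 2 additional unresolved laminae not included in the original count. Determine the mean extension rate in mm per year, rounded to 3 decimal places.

After corrections the count is 2747 − 3 + 2 = 2746 growth laminae.
Multiplying by 2 years per growth lamina: 2746 × 2 = 5492 years.
Mean rate = 223.8 mm / 5492 years ≈ 0.041 mm per year.

0.041 mm per year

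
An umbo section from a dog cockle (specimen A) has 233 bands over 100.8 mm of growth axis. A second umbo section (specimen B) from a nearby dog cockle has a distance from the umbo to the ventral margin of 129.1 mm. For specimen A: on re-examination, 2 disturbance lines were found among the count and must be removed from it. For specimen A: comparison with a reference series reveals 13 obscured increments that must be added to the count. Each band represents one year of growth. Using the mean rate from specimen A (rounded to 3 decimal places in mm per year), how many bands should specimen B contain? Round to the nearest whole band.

313 bands

Specimen A: after corrections the count is 233 − 2 + 13 = 244 bands.
A: Extension rate ≈ 100.8 / 244 = 0.413 mm/yr.
For B, 129.1 / 0.413 = 312.59 years ≈ 313 bands.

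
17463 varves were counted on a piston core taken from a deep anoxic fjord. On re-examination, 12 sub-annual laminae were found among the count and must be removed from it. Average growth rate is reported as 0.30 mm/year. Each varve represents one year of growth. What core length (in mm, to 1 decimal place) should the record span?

After corrections the count is 17463 − 12 = 17451 varves.
Length ≈ 0.30 × 17451 = 5235.3 mm.

5235.3 mm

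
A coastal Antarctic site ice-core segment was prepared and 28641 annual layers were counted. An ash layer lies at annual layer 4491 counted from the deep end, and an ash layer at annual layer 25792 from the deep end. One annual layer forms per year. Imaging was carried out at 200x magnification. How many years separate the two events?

The two markers are separated by 25792 − 4491 = 21301 annual layers.
At one annual layer per year, 21301 years elapsed between them.

21301 years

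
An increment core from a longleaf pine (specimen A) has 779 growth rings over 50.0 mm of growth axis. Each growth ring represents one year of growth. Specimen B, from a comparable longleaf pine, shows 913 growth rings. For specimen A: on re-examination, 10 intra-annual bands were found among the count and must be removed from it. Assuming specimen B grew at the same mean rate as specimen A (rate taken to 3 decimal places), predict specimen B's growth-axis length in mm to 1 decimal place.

59.3 mm

Specimen A: correcting the raw count gives 779 − 10 = 769 true growth rings.
A: Mean rate = 50.0 mm / 769 years ≈ 0.065 mm per year.
For B, 0.065 mm/year × 913 years = 59.3 mm.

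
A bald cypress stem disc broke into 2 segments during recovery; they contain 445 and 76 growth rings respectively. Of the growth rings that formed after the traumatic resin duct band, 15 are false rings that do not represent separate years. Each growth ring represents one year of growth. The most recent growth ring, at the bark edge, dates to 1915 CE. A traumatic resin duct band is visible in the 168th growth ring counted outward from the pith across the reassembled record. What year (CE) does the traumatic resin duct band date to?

1577 CE

Total growth rings = 445 + 76 = 521.
521 − 168 = 353 growth rings lie beyond the traumatic resin duct band toward the bark edge.
Excluding 15 false growth rings: 353 − 15 = 338.
1915 − 338 = 1577 CE.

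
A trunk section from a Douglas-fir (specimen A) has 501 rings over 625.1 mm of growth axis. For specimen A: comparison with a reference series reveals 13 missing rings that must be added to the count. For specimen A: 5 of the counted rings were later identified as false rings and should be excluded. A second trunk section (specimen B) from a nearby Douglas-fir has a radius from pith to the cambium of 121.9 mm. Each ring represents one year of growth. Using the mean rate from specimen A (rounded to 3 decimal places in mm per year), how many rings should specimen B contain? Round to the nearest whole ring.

Specimen A: after corrections the count is 501 − 5 + 13 = 509 rings.
A: 625.1 mm over 509 years gives 625.1 / 509 ≈ 1.228 mm/year.
Specimen B: 121.9 mm / 1.228 mm per year = 99.27 years ≈ 99 rings.

99 rings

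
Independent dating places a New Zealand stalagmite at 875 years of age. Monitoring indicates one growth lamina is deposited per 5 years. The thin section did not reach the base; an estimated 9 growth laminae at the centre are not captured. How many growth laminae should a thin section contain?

166 growth laminae

One growth lamina every 5 years means 875 / 5 = 175 growth laminae.
Less the 9 uncaptured growth laminae: 175 − 9 = 166.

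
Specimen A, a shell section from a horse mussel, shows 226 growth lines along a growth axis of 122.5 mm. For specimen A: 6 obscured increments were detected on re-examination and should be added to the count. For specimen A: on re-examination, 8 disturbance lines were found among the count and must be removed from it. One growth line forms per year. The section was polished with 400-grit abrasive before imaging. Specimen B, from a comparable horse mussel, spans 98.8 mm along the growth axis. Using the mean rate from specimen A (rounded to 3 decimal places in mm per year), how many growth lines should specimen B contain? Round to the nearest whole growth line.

Specimen A: true growth line count = 226 − 8 + 6 = 224.
A: 122.5 mm over 224 years gives 122.5 / 224 ≈ 0.547 mm/yr.
For B, 98.8 / 0.547 = 180.62 years ≈ 181 growth lines.

181 growth lines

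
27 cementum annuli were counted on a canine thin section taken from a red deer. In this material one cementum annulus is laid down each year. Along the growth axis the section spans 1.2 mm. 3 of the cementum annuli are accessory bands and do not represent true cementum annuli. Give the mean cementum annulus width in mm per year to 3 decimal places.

0.050 mm per year

True cementum annulus count = 27 − 3 = 24.
Mean rate = 1.2 mm / 24 years ≈ 0.050 mm per year.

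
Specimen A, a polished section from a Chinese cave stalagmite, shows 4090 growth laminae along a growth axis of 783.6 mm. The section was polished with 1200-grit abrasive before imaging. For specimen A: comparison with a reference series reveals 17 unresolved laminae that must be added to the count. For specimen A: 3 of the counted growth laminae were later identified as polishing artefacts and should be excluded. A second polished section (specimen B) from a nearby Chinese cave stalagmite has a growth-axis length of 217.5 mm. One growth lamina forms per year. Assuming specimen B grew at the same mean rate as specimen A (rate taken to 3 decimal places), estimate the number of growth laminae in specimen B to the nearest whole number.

1139 growth laminae

Specimen A: adjusted count: 4090 − 3 + 17 = 4104 growth laminae.
A: 783.6 mm over 4104 years gives 783.6 / 4104 ≈ 0.191 mm per year.
Specimen B: 217.5 mm / 0.191 mm per year = 1138.74 years ≈ 1139 growth laminae.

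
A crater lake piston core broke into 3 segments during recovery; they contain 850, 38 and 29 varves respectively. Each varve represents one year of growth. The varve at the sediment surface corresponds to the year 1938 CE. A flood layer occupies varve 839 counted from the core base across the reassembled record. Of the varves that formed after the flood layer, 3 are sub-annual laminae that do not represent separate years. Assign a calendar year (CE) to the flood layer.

Total varves = 850 + 38 + 29 = 917.
The flood layer sits at varve 839 from the core base, so 917 − 839 = 78 varves formed after it.
78 − 3 false = 75 true varves after the flood layer.
Counting back 75 years from 1938 CE places the flood layer in 1938 − 75 = 1863 CE.

1863 CE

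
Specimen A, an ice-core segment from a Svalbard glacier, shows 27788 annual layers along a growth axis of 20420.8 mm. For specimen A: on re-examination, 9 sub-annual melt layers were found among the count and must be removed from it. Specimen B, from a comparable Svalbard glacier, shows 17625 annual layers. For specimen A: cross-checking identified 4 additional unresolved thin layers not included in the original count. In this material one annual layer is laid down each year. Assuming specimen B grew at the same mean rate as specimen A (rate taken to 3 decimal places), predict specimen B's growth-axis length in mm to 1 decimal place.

Specimen A: correcting the raw count gives 27788 − 9 + 4 = 27783 true annual layers.
A: Extension rate ≈ 20420.8 / 27783 = 0.735 mm/yr.
B's length ≈ 0.735 × 17625 = 12954.4 mm.

12954.4 mm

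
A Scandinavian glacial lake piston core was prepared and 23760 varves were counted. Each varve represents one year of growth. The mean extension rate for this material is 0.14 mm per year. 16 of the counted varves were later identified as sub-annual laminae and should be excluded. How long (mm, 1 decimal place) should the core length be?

3324.2 mm

Adjusted count: 23760 − 16 = 23744 varves.
23744 years at 0.14 mm/year gives 0.14 × 23744 = 3324.2 mm.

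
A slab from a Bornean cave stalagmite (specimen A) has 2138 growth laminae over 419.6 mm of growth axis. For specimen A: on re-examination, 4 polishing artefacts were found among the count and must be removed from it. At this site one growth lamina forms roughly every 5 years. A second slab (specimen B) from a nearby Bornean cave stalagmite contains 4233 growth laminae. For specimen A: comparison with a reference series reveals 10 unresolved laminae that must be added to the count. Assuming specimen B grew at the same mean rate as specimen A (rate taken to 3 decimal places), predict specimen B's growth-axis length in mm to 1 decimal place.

Specimen A: true growth lamina count = 2138 − 4 + 10 = 2144.
Specimen A: at 5 years per growth lamina, 2144 × 5 = 10720 years.
A: Mean rate = 419.6 mm / 10720 years ≈ 0.039 mm per year.
Specimen B: at 5 years per growth lamina, 4233 × 5 = 21165 years. B's length ≈ 0.039 × 21165 = 825.4 mm.

825.4 mm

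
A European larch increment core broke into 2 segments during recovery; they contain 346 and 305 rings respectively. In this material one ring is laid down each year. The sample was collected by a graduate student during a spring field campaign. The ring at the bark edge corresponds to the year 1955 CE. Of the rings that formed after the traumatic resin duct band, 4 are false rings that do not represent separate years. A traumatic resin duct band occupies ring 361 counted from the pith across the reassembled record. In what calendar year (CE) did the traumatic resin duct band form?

1669 CE

Total rings = 346 + 305 = 651.
Between ring 361 and the bark edge there are 651 − 361 = 290 rings.
290 − 4 false = 286 true rings after the traumatic resin duct band.
The ring at the bark edge is 1955 CE, so the traumatic resin duct band dates to 1955 − 286 = 1669 CE.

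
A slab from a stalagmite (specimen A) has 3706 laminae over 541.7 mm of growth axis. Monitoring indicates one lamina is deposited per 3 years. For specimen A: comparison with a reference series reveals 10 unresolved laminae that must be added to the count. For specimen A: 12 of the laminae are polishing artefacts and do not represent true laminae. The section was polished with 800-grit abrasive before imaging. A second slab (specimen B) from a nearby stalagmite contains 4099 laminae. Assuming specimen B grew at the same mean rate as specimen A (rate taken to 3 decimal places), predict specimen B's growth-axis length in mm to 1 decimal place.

602.6 mm

Specimen A: correcting the raw count gives 3706 − 12 + 10 = 3704 true laminae.
Specimen A: 3704 laminae at 3 years each span 3704 × 3 = 11112 years.
A: Mean rate = 541.7 mm / 11112 years ≈ 0.049 mm/year.
Specimen B: multiplying by 3 years per lamina: 4099 × 3 = 12297 years. B's length ≈ 0.049 × 12297 = 602.6 mm.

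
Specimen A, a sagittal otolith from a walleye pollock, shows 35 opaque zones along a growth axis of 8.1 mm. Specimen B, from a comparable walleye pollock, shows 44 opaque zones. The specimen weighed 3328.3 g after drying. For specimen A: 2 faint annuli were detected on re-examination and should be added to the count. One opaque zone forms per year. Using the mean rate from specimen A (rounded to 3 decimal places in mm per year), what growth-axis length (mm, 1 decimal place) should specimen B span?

9.6 mm

Specimen A: true opaque zone count = 35 + 2 = 37.
A: Extension rate ≈ 8.1 / 37 = 0.219 mm/year.
For B, 0.219 mm/year × 44 years = 9.6 mm.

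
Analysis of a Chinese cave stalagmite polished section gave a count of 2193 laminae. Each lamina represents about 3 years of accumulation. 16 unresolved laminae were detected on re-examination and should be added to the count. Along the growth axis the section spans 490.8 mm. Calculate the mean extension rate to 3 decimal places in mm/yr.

True lamina count = 2193 + 16 = 2209.
Multiplying by 3 years per lamina: 2209 × 3 = 6627 years.
Mean rate = 490.8 mm / 6627 years ≈ 0.074 mm/yr.

0.074 mm/yr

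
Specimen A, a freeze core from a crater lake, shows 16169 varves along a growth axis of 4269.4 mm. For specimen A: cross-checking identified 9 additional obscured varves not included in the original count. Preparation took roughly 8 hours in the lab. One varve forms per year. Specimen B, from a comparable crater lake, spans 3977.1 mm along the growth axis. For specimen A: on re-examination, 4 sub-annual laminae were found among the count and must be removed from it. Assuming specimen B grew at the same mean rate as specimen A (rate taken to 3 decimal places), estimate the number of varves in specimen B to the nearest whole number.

15065 varves

Specimen A: true varve count = 16169 − 4 + 9 = 16174.
A: Mean rate = 4269.4 mm / 16174 years ≈ 0.264 mm/year.
B spans 3977.1 / 0.264 = 15064.77 years ≈ 15065 varves.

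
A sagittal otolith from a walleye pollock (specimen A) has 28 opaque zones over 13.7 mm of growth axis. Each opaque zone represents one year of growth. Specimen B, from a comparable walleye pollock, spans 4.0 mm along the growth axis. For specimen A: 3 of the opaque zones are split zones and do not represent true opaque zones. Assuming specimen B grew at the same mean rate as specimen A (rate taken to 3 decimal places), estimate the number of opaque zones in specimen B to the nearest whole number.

7 opaque zones

Specimen A: after corrections the count is 28 − 3 = 25 opaque zones.
A: 13.7 mm over 25 years gives 13.7 / 25 ≈ 0.548 mm/year.
For B, 4.0 / 0.548 = 7.30 years ≈ 7 opaque zones.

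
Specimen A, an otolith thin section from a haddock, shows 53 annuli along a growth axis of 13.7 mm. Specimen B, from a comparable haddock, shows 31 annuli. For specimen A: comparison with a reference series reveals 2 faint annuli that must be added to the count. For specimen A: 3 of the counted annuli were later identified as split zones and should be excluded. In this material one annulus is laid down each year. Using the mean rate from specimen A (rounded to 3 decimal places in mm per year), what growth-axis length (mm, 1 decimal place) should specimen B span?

Specimen A: correcting the raw count gives 53 − 3 + 2 = 52 true annuli.
A: Mean rate = 13.7 mm / 52 years ≈ 0.263 mm/year.
Length of B = 0.263 × 31 = 8.2 mm.

8.2 mm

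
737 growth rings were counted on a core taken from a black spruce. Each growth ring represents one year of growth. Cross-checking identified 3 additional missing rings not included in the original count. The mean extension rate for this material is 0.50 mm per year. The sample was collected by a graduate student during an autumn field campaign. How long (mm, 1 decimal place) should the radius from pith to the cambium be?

Adjusted count: 737 + 3 = 740 growth rings.
Predicted length = 0.50 mm/year × 740 years = 370.0 mm.

370.0 mm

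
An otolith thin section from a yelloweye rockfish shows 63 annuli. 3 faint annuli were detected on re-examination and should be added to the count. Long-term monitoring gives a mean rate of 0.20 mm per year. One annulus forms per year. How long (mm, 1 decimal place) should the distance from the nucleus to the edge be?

True annulus count = 63 + 3 = 66.
66 years at 0.20 mm/year gives 0.20 × 66 = 13.2 mm.

13.2 mm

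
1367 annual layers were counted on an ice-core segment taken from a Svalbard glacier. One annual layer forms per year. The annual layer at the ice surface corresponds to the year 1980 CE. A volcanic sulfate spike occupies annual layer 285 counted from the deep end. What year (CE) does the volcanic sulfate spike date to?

Between annual layer 285 and the ice surface there are 1367 − 285 = 1082 annual layers.
Counting back 1082 years from 1980 CE places the volcanic sulfate spike in 1980 − 1082 = 898 CE.

898 CE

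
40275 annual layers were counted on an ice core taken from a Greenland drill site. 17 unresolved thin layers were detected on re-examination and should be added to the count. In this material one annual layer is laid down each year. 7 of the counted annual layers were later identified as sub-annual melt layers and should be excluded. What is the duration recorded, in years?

40285 years

Adjusted count: 40275 − 7 + 17 = 40285 annual layers.
One annual layer per year makes the duration 40285 years.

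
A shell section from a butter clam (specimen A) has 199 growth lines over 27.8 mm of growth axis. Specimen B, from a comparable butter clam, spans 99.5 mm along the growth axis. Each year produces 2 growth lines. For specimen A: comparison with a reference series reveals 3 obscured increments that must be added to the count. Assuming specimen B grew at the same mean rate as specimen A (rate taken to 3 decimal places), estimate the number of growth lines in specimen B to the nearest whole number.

724 growth lines

Specimen A: true growth line count = 199 + 3 = 202.
Specimen A: 202 growth lines at 2 per year is 202 / 2 = 101 years.
A: Mean rate = 27.8 mm / 101 years ≈ 0.275 mm/year.
B spans 99.5 / 0.275 = 361.82 years; at 2 growth lines per year that is 361.82 × 2 ≈ 724 growth lines.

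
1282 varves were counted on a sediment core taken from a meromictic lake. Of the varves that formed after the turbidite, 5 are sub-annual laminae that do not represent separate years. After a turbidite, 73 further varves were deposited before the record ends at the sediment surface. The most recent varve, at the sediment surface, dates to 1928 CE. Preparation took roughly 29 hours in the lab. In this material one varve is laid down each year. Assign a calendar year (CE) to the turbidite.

73 varves post-date the turbidite.
73 − 5 false = 68 true varves after the turbidite.
The varve at the sediment surface is 1928 CE, so the turbidite dates to 1928 − 68 = 1860 CE.

1860 CE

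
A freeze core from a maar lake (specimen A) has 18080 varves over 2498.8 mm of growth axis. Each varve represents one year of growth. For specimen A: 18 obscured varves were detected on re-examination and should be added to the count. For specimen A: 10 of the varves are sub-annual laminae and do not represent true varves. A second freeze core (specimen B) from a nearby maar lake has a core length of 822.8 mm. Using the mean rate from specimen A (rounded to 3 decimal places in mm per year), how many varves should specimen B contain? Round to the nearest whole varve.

5962 varves

Specimen A: true varve count = 18080 − 10 + 18 = 18088.
A: 2498.8 mm over 18088 years gives 2498.8 / 18088 ≈ 0.138 mm/yr.
For B, 822.8 / 0.138 = 5962.32 years ≈ 5962 varves.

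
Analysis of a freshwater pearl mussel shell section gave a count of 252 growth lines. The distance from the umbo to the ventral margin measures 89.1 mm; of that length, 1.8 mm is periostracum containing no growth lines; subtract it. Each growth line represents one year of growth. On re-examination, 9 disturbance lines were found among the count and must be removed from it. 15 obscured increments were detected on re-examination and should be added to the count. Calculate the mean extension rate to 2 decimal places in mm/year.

0.34 mm/year

After corrections the count is 252 − 9 + 15 = 258 growth lines.
Net length = 89.1 − 1.8 = 87.3 mm.
Mean rate = 87.3 mm / 258 years ≈ 0.34 mm/year.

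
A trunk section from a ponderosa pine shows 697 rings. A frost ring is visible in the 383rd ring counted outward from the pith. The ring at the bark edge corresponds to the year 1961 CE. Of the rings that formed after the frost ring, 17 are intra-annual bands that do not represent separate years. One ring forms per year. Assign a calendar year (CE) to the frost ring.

1664 CE

The frost ring sits at ring 383 from the pith, so 697 − 383 = 314 rings formed after it.
Removing the 17 false rings leaves 314 − 17 = 297 true rings beyond the frost ring.
Counting back 297 years from 1961 CE places the frost ring in 1961 − 297 = 1664 CE.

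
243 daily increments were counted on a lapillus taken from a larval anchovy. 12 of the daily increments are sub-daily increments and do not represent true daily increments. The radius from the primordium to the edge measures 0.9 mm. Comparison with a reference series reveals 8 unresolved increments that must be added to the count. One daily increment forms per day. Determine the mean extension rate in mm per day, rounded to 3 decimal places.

Correcting the raw count gives 243 − 12 + 8 = 239 true daily increments.
Extension rate ≈ 0.9 / 239 = 0.004 mm per day.

0.004 mm per day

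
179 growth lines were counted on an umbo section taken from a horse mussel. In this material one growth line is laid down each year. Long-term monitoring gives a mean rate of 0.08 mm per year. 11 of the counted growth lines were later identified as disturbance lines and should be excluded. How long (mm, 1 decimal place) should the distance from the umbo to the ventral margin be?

13.4 mm

After corrections the count is 179 − 11 = 168 growth lines.
Length ≈ 0.08 × 168 = 13.4 mm.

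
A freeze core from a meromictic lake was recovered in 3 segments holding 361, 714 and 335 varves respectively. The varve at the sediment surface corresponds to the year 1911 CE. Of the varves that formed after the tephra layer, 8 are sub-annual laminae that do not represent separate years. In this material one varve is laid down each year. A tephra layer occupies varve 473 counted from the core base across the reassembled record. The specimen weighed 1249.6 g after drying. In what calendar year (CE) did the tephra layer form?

Total varves = 361 + 714 + 335 = 1410.
The tephra layer sits at varve 473 from the core base, so 1410 − 473 = 937 varves formed after it.
Removing the 8 false varves leaves 937 − 8 = 929 true varves beyond the tephra layer.
1911 − 929 = 982 CE.

982 CE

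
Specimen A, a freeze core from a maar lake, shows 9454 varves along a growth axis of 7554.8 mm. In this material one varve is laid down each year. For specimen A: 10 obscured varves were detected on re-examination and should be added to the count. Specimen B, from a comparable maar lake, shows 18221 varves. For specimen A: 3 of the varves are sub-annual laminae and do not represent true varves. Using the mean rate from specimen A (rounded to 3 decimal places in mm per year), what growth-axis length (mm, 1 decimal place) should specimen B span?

14558.6 mm

Specimen A: after corrections the count is 9454 − 3 + 10 = 9461 varves.
A: 7554.8 mm over 9461 years gives 7554.8 / 9461 ≈ 0.799 mm/year.
For B, 0.799 mm/year × 18221 years = 14558.6 mm.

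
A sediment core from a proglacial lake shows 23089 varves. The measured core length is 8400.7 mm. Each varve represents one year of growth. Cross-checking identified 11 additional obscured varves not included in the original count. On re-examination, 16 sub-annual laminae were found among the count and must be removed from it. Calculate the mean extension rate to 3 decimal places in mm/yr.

0.364 mm/yr

After corrections the count is 23089 − 16 + 11 = 23084 varves.
8400.7 mm over 23084 years gives 8400.7 / 23084 ≈ 0.364 mm/yr.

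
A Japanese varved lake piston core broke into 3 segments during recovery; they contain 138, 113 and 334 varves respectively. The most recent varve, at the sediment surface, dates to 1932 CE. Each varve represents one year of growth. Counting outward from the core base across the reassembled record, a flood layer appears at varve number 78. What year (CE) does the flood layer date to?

Total varves = 138 + 113 + 334 = 585.
585 − 78 = 507 varves lie beyond the flood layer toward the sediment surface.
1932 − 507 = 1425 CE.

1425 CE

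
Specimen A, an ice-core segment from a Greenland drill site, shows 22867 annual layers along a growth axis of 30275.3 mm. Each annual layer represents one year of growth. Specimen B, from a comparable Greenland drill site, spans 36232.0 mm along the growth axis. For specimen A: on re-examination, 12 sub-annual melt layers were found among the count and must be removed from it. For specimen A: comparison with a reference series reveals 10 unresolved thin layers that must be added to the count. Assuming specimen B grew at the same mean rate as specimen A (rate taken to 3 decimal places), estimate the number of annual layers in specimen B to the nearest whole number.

Specimen A: true annual layer count = 22867 − 12 + 10 = 22865.
A: Extension rate ≈ 30275.3 / 22865 = 1.324 mm/yr.
For B, 36232.0 / 1.324 = 27365.56 years ≈ 27366 annual layers.

27366 annual layers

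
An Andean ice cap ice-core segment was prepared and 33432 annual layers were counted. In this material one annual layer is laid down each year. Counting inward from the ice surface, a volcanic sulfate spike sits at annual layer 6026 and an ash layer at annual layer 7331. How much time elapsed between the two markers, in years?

1305 years

7331 − 6026 = 1305 annual layers lie between the two events.
One annual layer per year makes the interval 1305 years.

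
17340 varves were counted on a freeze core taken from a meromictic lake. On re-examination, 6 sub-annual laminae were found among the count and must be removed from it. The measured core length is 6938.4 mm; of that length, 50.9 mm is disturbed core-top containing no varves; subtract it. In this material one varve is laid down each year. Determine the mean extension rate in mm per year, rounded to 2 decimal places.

0.40 mm per year

True varve count = 17340 − 6 = 17334.
Removing the 50.9 mm offcut leaves 6938.4 − 50.9 = 6887.5 mm.
Extension rate ≈ 6887.5 / 17334 = 0.40 mm per year.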